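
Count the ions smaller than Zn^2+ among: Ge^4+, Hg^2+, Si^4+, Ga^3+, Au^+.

3

Electron counts and nuclear charges: Si^4+ (Z=14, 10 e⁻), Ge^4+ (Z=32, 28 e⁻), Ga^3+ (Z=31, 28 e⁻), Zn^2+ (Z=30, 28 e⁻), Hg^2+ (Z=80, 78 e⁻), Au^+ (Z=79, 78 e⁻). Si^4+ < Ge^4+ (same group, 1 shell fewer); Ge^4+ < Ga^3+ (isoelectronic, higher Z=32 is smaller); Ga^3+ < Zn^2+ (both 28 e⁻, Z=31>30); Zn^2+ < Hg^2+ (same group, 2 shells fewer); Hg^2+ < Au^+ (isoelectronic, higher Z=80 is smaller).
Relative to Zn^2+, the ions that are smaller are Si^4+, Ge^4+, Ga^3+. So 3 are smaller.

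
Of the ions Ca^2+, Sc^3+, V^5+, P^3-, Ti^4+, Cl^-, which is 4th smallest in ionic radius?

Ca^2+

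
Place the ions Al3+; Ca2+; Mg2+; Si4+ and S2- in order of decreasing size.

Si4+: 10 e⁻, Z=14, Al3+: 10 e⁻, Z=13, Mg2+: 10 e⁻, Z=12, Ca2+: 18 e⁻, Z=20, S2-: 18 e⁻, Z=16. Si4+ < Al3+ (isoelectronic, higher Z=14 is smaller); Al3+ < Mg2+ (isoelectronic, higher Z=13 is smaller); Mg2+ < Ca2+ (same group, period 3 vs 4); Ca2+ < S2- (both 18 e⁻, Z=20>16).

S2- > Ca2+ > Mg2+ > Al3+ > Si4+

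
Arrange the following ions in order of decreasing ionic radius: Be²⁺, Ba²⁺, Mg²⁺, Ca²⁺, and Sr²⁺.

Ba²⁺ > Sr²⁺ > Ca²⁺ > Mg²⁺ > Be²⁺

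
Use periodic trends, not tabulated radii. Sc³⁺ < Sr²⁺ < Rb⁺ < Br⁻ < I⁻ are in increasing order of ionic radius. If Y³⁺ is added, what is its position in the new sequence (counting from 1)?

Electron counts and nuclear charges: Sc³⁺: 18 e⁻, Z=21, Y³⁺: 36 e⁻, Z=39, Sr²⁺: 36 e⁻, Z=38, Rb⁺: 36 e⁻, Z=37, Br⁻: 36 e⁻, Z=35, I⁻: 54 e⁻, Z=53. Sc³⁺ < Y³⁺ (same group, period 4 vs 5); Y³⁺ < Sr²⁺ (both 36 e⁻, Z=39>38); Sr²⁺ < Rb⁺ (isoelectronic, higher Z=38 is smaller); Rb⁺ < Br⁻ (isoelectronic, higher Z=37 is smaller); Br⁻ < I⁻ (same group, 1 shell fewer).
With Y³⁺ included the full order is Sc³⁺ < Y³⁺ < Sr²⁺ < Rb⁺ < Br⁻ < I⁻, so it takes position 2.

2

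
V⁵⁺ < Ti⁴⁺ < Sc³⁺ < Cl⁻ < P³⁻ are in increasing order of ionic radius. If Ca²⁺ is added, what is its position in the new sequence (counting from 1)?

4

All of these have 18 electrons (isoelectronic). With the same electron cloud, the ion with the most protons pulls it in tightest. Nuclear charges: V⁵⁺ (Z=23), Ti⁴⁺ (Z=22), Sc³⁺ (Z=21), Ca²⁺ (Z=20), Cl⁻ (Z=17), P³⁻ (Z=15). Highest Z is smallest.
Putting Ca²⁺ in gives V⁵⁺ < Ti⁴⁺ < Sc³⁺ < Ca²⁺ < Cl⁻ < P³⁻; it lands at slot 4.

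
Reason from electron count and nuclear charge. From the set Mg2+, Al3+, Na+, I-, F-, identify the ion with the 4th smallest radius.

Electron counts and nuclear charges: Al3+ has 10 e⁻ (Z=13), Mg2+ has 10 e⁻ (Z=12), Na+ has 10 e⁻ (Z=11), F- has 10 e⁻ (Z=9), I- has 54 e⁻ (Z=53). Al3+ < Mg2+ (both 10 e⁻, Z=13>12); Mg2+ < Na+ (both 10 e⁻, Z=12>11); Na+ < F- (both 10 e⁻, Z=11>9); F- < I- (same group, period 2 vs 5).
That gives Al3+ < Mg2+ < Na+ < F- < I-. From the smallest end, number 4 is F-.

F-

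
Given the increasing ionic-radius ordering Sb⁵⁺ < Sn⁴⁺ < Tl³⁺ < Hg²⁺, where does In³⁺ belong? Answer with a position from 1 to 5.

Electron counts and nuclear charges: Sb⁵⁺: 46 e⁻, Z=51, Sn⁴⁺: 46 e⁻, Z=50, In³⁺: 46 e⁻, Z=49, Tl³⁺: 78 e⁻, Z=81, Hg²⁺: 78 e⁻, Z=80. Sb⁵⁺ < Sn⁴⁺ (both 46 e⁻, Z=51>50); Sn⁴⁺ < In³⁺ (isoelectronic, higher Z=50 is smaller); In³⁺ < Tl³⁺ (same group, 1 shell fewer); Tl³⁺ < Hg²⁺ (isoelectronic, higher Z=81 is smaller).
With In³⁺ included the full order is Sb⁵⁺ < Sn⁴⁺ < In³⁺ < Tl³⁺ < Hg²⁺, so it takes position 3.

3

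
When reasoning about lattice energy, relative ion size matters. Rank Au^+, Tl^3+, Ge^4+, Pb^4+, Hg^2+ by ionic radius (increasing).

Ge^4+ < Pb^4+ < Tl^3+ < Hg^2+ < Au^+

Tabulating Z and e⁻: Ge^4+ has 28 e⁻ (Z=32), Pb^4+ has 78 e⁻ (Z=82), Tl^3+ has 78 e⁻ (Z=81), Hg^2+ has 78 e⁻ (Z=80), Au^+ has 78 e⁻ (Z=79). Ge^4+ < Pb^4+ (same group, 2 shells fewer); Pb^4+ < Tl^3+ (both 78 e⁻, Z=82>81); Tl^3+ < Hg^2+ (both 78 e⁻, Z=81>80); Hg^2+ < Au^+ (both 78 e⁻, Z=80>79).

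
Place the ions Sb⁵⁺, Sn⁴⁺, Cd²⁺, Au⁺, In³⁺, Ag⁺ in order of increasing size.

Sb⁵⁺ < Sn⁴⁺ < In³⁺ < Cd²⁺ < Ag⁺ < Au⁺

First list Z and electron count for each: Sb⁵⁺ (Z=51, 46 e⁻), Sn⁴⁺ (Z=50, 46 e⁻), In³⁺ (Z=49, 46 e⁻), Cd²⁺ (Z=48, 46 e⁻), Ag⁺ (Z=47, 46 e⁻), Au⁺ (Z=79, 78 e⁻). Sb⁵⁺ < Sn⁴⁺ (both 46 e⁻, Z=51>50); Sn⁴⁺ < In³⁺ (both 46 e⁻, Z=50>49); In³⁺ < Cd²⁺ (both 46 e⁻, Z=49>48); Cd²⁺ < Ag⁺ (isoelectronic, higher Z=48 is smaller); Ag⁺ < Au⁺ (same group, 1 shell fewer).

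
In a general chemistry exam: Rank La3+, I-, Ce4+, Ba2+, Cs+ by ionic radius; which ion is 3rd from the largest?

These species are isoelectronic with 54 electrons. The only difference is the number of protons: Ce4+ (Z=58), La3+ (Z=57), Ba2+ (Z=56), Cs+ (Z=55), I- (Z=53). The strongest nuclear pull (Ce4+) gives the smallest ion.
So the order is Ce4+ < La3+ < Ba2+ < Cs+ < I-; the 3rd-largest ion is Ba2+.

Ba2+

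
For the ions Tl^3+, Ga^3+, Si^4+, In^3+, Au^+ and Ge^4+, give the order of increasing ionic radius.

Si^4+ < Ge^4+ < Ga^3+ < In^3+ < Tl^3+ < Au^+

Work out protons and electrons: Si^4+ (Z=14, 10 e⁻), Ge^4+ (Z=32, 28 e⁻), Ga^3+ (Z=31, 28 e⁻), In^3+ (Z=49, 46 e⁻), Tl^3+ (Z=81, 78 e⁻), Au^+ (Z=79, 78 e⁻). Si^4+ < Ge^4+ (same group, period 3 vs 4); Ge^4+ < Ga^3+ (isoelectronic, higher Z=32 is smaller); Ga^3+ < In^3+ (same group, period 4 vs 5); In^3+ < Tl^3+ (same group, 1 shell fewer); Tl^3+ < Au^+ (both 78 e⁻, Z=81>79).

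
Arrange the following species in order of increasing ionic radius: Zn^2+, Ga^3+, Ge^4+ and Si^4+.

Electron counts and nuclear charges: Si^4+ (Z=14, 10 e⁻), Ge^4+ (Z=32, 28 e⁻), Ga^3+ (Z=31, 28 e⁻), Zn^2+ (Z=30, 28 e⁻). Si^4+ < Ge^4+ (same group, 1 shell fewer); Ge^4+ < Ga^3+ (isoelectronic, higher Z=32 is smaller); Ga^3+ < Zn^2+ (isoelectronic, higher Z=31 is smaller).

Si^4+ < Ge^4+ < Ga^3+ < Zn^2+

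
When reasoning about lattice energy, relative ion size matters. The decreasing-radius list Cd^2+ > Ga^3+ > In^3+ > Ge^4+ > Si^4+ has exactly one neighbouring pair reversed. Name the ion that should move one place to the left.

In^3+

Compare adjacent ions: same group and charge — period 4 sits above period 5, so Ga^3+ is smaller — yet in this decreasing list Ga^3+ sits before In^3+. Nothing else is reversed, so In^3+ should move one place to the left.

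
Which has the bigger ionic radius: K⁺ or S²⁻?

S²⁻

All of these have 18 electrons (isoelectronic). With the same electron cloud, the ion with the most protons pulls it in tightest. Nuclear charges: K⁺ (Z=19), S²⁻ (Z=16). Highest Z is smallest.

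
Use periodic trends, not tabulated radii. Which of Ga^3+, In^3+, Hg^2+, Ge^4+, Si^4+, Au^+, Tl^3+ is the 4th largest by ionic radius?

Work out protons and electrons: Si^4+: 10 e⁻, Z=14, Ge^4+: 28 e⁻, Z=32, Ga^3+: 28 e⁻, Z=31, In^3+: 46 e⁻, Z=49, Tl^3+: 78 e⁻, Z=81, Hg^2+: 78 e⁻, Z=80, Au^+: 78 e⁻, Z=79. Si^4+ < Ge^4+ (same group, period 3 vs 4); Ge^4+ < Ga^3+ (isoelectronic, higher Z=32 is smaller); Ga^3+ < In^3+ (same group, period 4 vs 5); In^3+ < Tl^3+ (same group, 1 shell fewer); Tl^3+ < Hg^2+ (both 78 e⁻, Z=81>80); Hg^2+ < Au^+ (isoelectronic, higher Z=80 is smaller).
That gives Si^4+ < Ge^4+ < Ga^3+ < In^3+ < Tl^3+ < Hg^2+ < Au^+. From the largest end, number 4 is In^3+.

In^3+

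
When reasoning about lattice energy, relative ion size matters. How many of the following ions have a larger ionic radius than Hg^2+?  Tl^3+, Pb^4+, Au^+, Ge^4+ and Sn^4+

Work out protons and electrons: Ge^4+ has 28 e⁻ (Z=32), Sn^4+ has 46 e⁻ (Z=50), Pb^4+ has 78 e⁻ (Z=82), Tl^3+ has 78 e⁻ (Z=81), Hg^2+ has 78 e⁻ (Z=80), Au^+ has 78 e⁻ (Z=79). Ge^4+ < Sn^4+ (same group, 1 shell fewer); Sn^4+ < Pb^4+ (same group, period 5 vs 6); Pb^4+ < Tl^3+ (both 78 e⁻, Z=82>81); Tl^3+ < Hg^2+ (isoelectronic, higher Z=81 is smaller); Hg^2+ < Au^+ (isoelectronic, higher Z=80 is smaller).
Relative to Hg^2+, the ions that are larger are Au^+. That's 1.

1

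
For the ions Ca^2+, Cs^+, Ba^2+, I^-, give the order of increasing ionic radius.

Ca^2+ < Ba^2+ < Cs^+ < I^-

Tabulating Z and e⁻: Ca^2+: 18 e⁻, Z=20, Ba^2+: 54 e⁻, Z=56, Cs^+: 54 e⁻, Z=55, I^-: 54 e⁻, Z=53. Ca^2+ < Ba^2+ (same group, period 4 vs 6); Ba^2+ < Cs^+ (isoelectronic, higher Z=56 is smaller); Cs^+ < I^- (both 54 e⁻, Z=55>53).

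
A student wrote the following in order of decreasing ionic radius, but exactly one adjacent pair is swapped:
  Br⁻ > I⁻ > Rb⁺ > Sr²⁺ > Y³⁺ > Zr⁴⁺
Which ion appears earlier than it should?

Br⁻

Check each adjacent pair. Br⁻ and I⁻ are reversed: same group and charge — period 4 sits above period 5, so Br⁻ is smaller. No other neighbouring pair contradicts the periodic trends, so Br⁻ is the ion listed too early.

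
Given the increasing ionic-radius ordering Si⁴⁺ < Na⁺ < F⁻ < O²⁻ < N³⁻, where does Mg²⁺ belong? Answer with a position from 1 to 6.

All of these have 10 electrons (isoelectronic). With the same electron cloud, the ion with the most protons pulls it in tightest. Nuclear charges: Si⁴⁺ (Z=14), Mg²⁺ (Z=12), Na⁺ (Z=11), F⁻ (Z=9), O²⁻ (Z=8), N³⁻ (Z=7). Highest Z is smallest.
The complete sequence is Si⁴⁺ < Mg²⁺ < Na⁺ < F⁻ < O²⁻ < N³⁻. Mg²⁺ sits at position 2.

2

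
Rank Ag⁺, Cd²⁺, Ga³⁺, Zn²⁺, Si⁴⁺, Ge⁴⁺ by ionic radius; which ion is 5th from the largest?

Si⁴⁺: 10 e⁻, Z=14, Ge⁴⁺: 28 e⁻, Z=32, Ga³⁺: 28 e⁻, Z=31, Zn²⁺: 28 e⁻, Z=30, Cd²⁺: 46 e⁻, Z=48, Ag⁺: 46 e⁻, Z=47. Si⁴⁺ < Ge⁴⁺ (same group, period 3 vs 4); Ge⁴⁺ < Ga³⁺ (both 28 e⁻, Z=32>31); Ga³⁺ < Zn²⁺ (isoelectronic, higher Z=31 is smaller); Zn²⁺ < Cd²⁺ (same group, period 4 vs 5); Cd²⁺ < Ag⁺ (isoelectronic, higher Z=48 is smaller).
Full ascending order: Si⁴⁺ < Ge⁴⁺ < Ga³⁺ < Zn²⁺ < Cd²⁺ < Ag⁺. Counting from the largest, position 5 is Ge⁴⁺.

Ge⁴⁺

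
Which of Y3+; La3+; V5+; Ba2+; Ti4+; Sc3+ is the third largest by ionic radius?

Y3+

First list Z and electron count for each: V5+ (Z=23, 18 e⁻), Ti4+ (Z=22, 18 e⁻), Sc3+ (Z=21, 18 e⁻), Y3+ (Z=39, 36 e⁻), La3+ (Z=57, 54 e⁻), Ba2+ (Z=56, 54 e⁻). V5+ < Ti4+ (isoelectronic, higher Z=23 is smaller); Ti4+ < Sc3+ (both 18 e⁻, Z=22>21); Sc3+ < Y3+ (same group, period 4 vs 5); Y3+ < La3+ (same group, 1 shell fewer); La3+ < Ba2+ (isoelectronic, higher Z=57 is smaller).
Ordering: V5+ < Ti4+ < Sc3+ < Y3+ < La3+ < Ba2+. The third largest is Y3+.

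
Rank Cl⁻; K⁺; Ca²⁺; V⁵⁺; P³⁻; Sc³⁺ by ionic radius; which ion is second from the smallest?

Sc³⁺

All of these have 18 electrons (isoelectronic). With the same electron cloud, the ion with the most protons pulls it in tightest. Nuclear charges: V⁵⁺ (Z=23), Sc³⁺ (Z=21), Ca²⁺ (Z=20), K⁺ (Z=19), Cl⁻ (Z=17), P³⁻ (Z=15). Highest Z is smallest.
That gives V⁵⁺ < Sc³⁺ < Ca²⁺ < K⁺ < Cl⁻ < P³⁻. From the smallest end, number 2 is Sc³⁺.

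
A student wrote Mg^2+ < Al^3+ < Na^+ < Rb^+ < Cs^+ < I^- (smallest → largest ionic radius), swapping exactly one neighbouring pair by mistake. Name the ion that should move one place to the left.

The pair Mg^2+, Al^3+ is the wrong way round — both have 10 electrons but Z(Al)=13 > Z(Mg)=12, so Al^3+ should be the smaller of the two. All other adjacent pairs agree with periodic trends, so Al^3+ is the misplaced ion.

Al^3+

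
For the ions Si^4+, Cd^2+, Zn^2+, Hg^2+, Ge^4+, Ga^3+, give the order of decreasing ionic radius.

Work out protons and electrons: Si^4+ (Z=14, 10 e⁻), Ge^4+ (Z=32, 28 e⁻), Ga^3+ (Z=31, 28 e⁻), Zn^2+ (Z=30, 28 e⁻), Cd^2+ (Z=48, 46 e⁻), Hg^2+ (Z=80, 78 e⁻). Si^4+ < Ge^4+ (same group, period 3 vs 4); Ge^4+ < Ga^3+ (both 28 e⁻, Z=32>31); Ga^3+ < Zn^2+ (isoelectronic, higher Z=31 is smaller); Zn^2+ < Cd^2+ (same group, 1 shell fewer); Cd^2+ < Hg^2+ (same group, period 5 vs 6).

Hg^2+ > Cd^2+ > Zn^2+ > Ga^3+ > Ge^4+ > Si^4+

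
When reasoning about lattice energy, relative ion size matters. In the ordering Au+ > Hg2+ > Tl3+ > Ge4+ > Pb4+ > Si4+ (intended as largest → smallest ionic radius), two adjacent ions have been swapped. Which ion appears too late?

Pb4+

Check each adjacent pair. Ge4+ and Pb4+ are reversed: same group and charge — period 4 sits above period 6, so Ge4+ is smaller. No other neighbouring pair contradicts the periodic trends, so Pb4+ is the ion listed too late.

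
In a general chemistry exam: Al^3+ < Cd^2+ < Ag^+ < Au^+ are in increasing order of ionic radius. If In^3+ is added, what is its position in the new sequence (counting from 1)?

2

First list Z and electron count for each: Al^3+ (Z=13, 10 e⁻), In^3+ (Z=49, 46 e⁻), Cd^2+ (Z=48, 46 e⁻), Ag^+ (Z=47, 46 e⁻), Au^+ (Z=79, 78 e⁻). Al^3+ < In^3+ (same group, 2 shells fewer); In^3+ < Cd^2+ (both 46 e⁻, Z=49>48); Cd^2+ < Ag^+ (isoelectronic, higher Z=48 is smaller); Ag^+ < Au^+ (same group, period 5 vs 6).
With In^3+ included the full order is Al^3+ < In^3+ < Cd^2+ < Ag^+ < Au^+, so it takes position 2.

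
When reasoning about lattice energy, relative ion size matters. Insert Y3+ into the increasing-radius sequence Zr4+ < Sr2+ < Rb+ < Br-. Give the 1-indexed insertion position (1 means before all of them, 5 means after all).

All of these have 36 electrons (isoelectronic). With the same electron cloud, the ion with the most protons pulls it in tightest. Nuclear charges: Zr4+ (Z=40), Y3+ (Z=39), Sr2+ (Z=38), Rb+ (Z=37), Br- (Z=35). Highest Z is smallest.
The complete sequence is Zr4+ < Y3+ < Sr2+ < Rb+ < Br-. Y3+ sits at position 2.

2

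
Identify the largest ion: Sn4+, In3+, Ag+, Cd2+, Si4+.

Work out protons and electrons: Si4+ has 10 e⁻ (Z=14), Sn4+ has 46 e⁻ (Z=50), In3+ has 46 e⁻ (Z=49), Cd2+ has 46 e⁻ (Z=48), Ag+ has 46 e⁻ (Z=47). Si4+ < Sn4+ (same group, period 3 vs 5); Sn4+ < In3+ (isoelectronic, higher Z=50 is smaller); In3+ < Cd2+ (isoelectronic, higher Z=49 is smaller); Cd2+ < Ag+ (isoelectronic, higher Z=48 is smaller).

Ag+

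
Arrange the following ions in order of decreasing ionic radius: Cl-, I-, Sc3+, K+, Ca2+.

Work out protons and electrons: Sc3+ has 18 e⁻ (Z=21), Ca2+ has 18 e⁻ (Z=20), K+ has 18 e⁻ (Z=19), Cl- has 18 e⁻ (Z=17), I- has 54 e⁻ (Z=53). Sc3+ < Ca2+ (both 18 e⁻, Z=21>20); Ca2+ < K+ (isoelectronic, higher Z=20 is smaller); K+ < Cl- (both 18 e⁻, Z=19>17); Cl- < I- (same group, period 3 vs 5).

I- > Cl- > K+ > Ca2+ > Sc3+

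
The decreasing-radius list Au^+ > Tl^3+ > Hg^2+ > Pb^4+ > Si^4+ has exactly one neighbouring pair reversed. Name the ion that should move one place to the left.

Check each adjacent pair. Tl^3+ and Hg^2+ are reversed: both have 78 electrons but Z(Tl)=81 > Z(Hg)=80, so Tl^3+ should be the smaller of the two. No other neighbouring pair contradicts the periodic trends, so Hg^2+ is the ion listed too late.

Hg^2+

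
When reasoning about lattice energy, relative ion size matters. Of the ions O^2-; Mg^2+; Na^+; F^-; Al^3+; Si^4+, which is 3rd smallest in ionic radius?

Mg^2+

These species are isoelectronic with 10 electrons. The only difference is the number of protons: Si^4+ (Z=14), Al^3+ (Z=13), Mg^2+ (Z=12), Na^+ (Z=11), F^- (Z=9), O^2- (Z=8). The strongest nuclear pull (Si^4+) gives the smallest ion.
Full ascending order: Si^4+ < Al^3+ < Mg^2+ < Na^+ < F^- < O^2-. Counting from the smallest, position 3 is Mg^2+.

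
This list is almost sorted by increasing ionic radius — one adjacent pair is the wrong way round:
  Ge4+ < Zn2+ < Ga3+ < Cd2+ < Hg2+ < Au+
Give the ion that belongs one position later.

Zn2+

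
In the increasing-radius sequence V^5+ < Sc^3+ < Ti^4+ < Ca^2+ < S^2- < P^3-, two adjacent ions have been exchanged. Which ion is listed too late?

Ti^4+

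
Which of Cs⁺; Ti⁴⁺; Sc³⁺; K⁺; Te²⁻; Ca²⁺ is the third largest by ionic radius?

K⁺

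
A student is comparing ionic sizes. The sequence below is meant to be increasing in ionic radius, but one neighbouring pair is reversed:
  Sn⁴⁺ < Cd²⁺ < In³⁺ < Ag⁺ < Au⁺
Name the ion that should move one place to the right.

Compare adjacent ions: they are isoelectronic (46 e⁻) and In has more protons than Cd (49 vs 48), making In³⁺ smaller — yet in this increasing list Cd²⁺ sits before In³⁺. Nothing else is reversed, so Cd²⁺ should move one place to the right.

Cd²⁺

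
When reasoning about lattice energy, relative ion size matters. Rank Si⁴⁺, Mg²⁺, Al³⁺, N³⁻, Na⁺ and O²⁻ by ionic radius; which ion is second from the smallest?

All of these have 10 electrons (isoelectronic). With the same electron cloud, the ion with the most protons pulls it in tightest. Nuclear charges: Si⁴⁺ (Z=14), Al³⁺ (Z=13), Mg²⁺ (Z=12), Na⁺ (Z=11), O²⁻ (Z=8), N³⁻ (Z=7). Highest Z is smallest.
Ordering: Si⁴⁺ < Al³⁺ < Mg²⁺ < Na⁺ < O²⁻ < N³⁻. The second smallest is Al³⁺.

Al³⁺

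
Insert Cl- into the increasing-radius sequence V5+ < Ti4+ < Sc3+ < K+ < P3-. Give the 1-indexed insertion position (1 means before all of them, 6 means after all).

5

These species are isoelectronic with 18 electrons. The only difference is the number of protons: V5+ (Z=23), Ti4+ (Z=22), Sc3+ (Z=21), K+ (Z=19), Cl- (Z=17), P3- (Z=15). The strongest nuclear pull (V5+) gives the smallest ion.
With Cl- included the full order is V5+ < Ti4+ < Sc3+ < K+ < Cl- < P3-, so it takes position 5.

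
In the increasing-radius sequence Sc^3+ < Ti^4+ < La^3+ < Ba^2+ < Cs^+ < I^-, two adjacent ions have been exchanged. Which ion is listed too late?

Scanning neighbour by neighbour, only Sc^3+/Ti^4+ violates a trend: Ti^4+ and Sc^3+ share 18 electrons; the higher nuclear charge on Ti (Z=22) contracts it more, so Ti^4+ < Sc^3+. That makes Ti^4+ the one sitting a position late relative to where it belongs.

Ti^4+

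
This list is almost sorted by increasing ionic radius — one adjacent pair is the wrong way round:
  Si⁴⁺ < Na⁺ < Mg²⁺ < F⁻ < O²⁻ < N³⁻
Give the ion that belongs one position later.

Compare adjacent ions: they are isoelectronic (10 e⁻) and Mg has more protons than Na (12 vs 11), making Mg²⁺ smaller — yet in this increasing list Na⁺ sits before Mg²⁺. Nothing else is reversed, so Na⁺ should move one place to the right.

Na⁺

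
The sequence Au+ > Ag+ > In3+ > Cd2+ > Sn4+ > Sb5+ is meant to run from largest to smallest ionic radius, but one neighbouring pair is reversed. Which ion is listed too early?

In3+

Check each adjacent pair. In3+ and Cd2+ are reversed: In3+ and Cd2+ share 46 electrons; the higher nuclear charge on In (Z=49) contracts it more, so In3+ < Cd2+. No other neighbouring pair contradicts the periodic trends, so In3+ is the ion listed too early.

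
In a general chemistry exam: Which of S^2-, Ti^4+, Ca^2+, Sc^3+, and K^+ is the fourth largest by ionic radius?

These species are isoelectronic with 18 electrons. The only difference is the number of protons: Ti^4+ (Z=22), Sc^3+ (Z=21), Ca^2+ (Z=20), K^+ (Z=19), S^2- (Z=16). The strongest nuclear pull (Ti^4+) gives the smallest ion.
Full ascending order: Ti^4+ < Sc^3+ < Ca^2+ < K^+ < S^2-. Counting from the largest, position 4 is Sc^3+.

Sc^3+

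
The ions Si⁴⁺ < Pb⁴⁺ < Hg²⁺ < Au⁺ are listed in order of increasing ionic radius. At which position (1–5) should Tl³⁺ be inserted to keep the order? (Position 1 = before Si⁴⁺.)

First list Z and electron count for each: Si⁴⁺: 10 e⁻, Z=14, Pb⁴⁺: 78 e⁻, Z=82, Tl³⁺: 78 e⁻, Z=81, Hg²⁺: 78 e⁻, Z=80, Au⁺: 78 e⁻, Z=79. Si⁴⁺ < Pb⁴⁺ (same group, period 3 vs 6); Pb⁴⁺ < Tl³⁺ (both 78 e⁻, Z=82>81); Tl³⁺ < Hg²⁺ (both 78 e⁻, Z=81>80); Hg²⁺ < Au⁺ (both 78 e⁻, Z=80>79).
Merged order: Si⁴⁺ < Pb⁴⁺ < Tl³⁺ < Hg²⁺ < Au⁺ — Tl³⁺ is number 3.

3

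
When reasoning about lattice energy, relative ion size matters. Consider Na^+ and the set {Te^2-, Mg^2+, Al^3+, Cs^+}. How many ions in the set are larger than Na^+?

2

Al^3+ (Z=13, 10 e⁻), Mg^2+ (Z=12, 10 e⁻), Na^+ (Z=11, 10 e⁻), Cs^+ (Z=55, 54 e⁻), Te^2- (Z=52, 54 e⁻). Al^3+ < Mg^2+ (both 10 e⁻, Z=13>12); Mg^2+ < Na^+ (both 10 e⁻, Z=12>11); Na^+ < Cs^+ (same group, period 3 vs 6); Cs^+ < Te^2- (both 54 e⁻, Z=55>52).
Relative to Na^+, the ions that are larger are Cs^+, Te^2-. Count: 2.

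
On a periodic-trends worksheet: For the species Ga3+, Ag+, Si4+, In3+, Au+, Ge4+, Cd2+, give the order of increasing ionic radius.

Tabulating Z and e⁻: Si4+ (Z=14, 10 e⁻), Ge4+ (Z=32, 28 e⁻), Ga3+ (Z=31, 28 e⁻), In3+ (Z=49, 46 e⁻), Cd2+ (Z=48, 46 e⁻), Ag+ (Z=47, 46 e⁻), Au+ (Z=79, 78 e⁻). Si4+ < Ge4+ (same group, period 3 vs 4); Ge4+ < Ga3+ (both 28 e⁻, Z=32>31); Ga3+ < In3+ (same group, 1 shell fewer); In3+ < Cd2+ (both 46 e⁻, Z=49>48); Cd2+ < Ag+ (both 46 e⁻, Z=48>47); Ag+ < Au+ (same group, 1 shell fewer).

Si4+ < Ge4+ < Ga3+ < In3+ < Cd2+ < Ag+ < Au+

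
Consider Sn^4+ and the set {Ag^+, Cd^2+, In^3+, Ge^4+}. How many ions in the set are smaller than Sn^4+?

First list Z and electron count for each: Ge^4+: 28 e⁻, Z=32, Sn^4+: 46 e⁻, Z=50, In^3+: 46 e⁻, Z=49, Cd^2+: 46 e⁻, Z=48, Ag^+: 46 e⁻, Z=47. Ge^4+ < Sn^4+ (same group, 1 shell fewer); Sn^4+ < In^3+ (both 46 e⁻, Z=50>49); In^3+ < Cd^2+ (both 46 e⁻, Z=49>48); Cd^2+ < Ag^+ (both 46 e⁻, Z=48>47).
Placing each against Sn^4+: smaller — Ge^4+; larger — In^3+, Cd^2+, Ag^+. Count: 1.

1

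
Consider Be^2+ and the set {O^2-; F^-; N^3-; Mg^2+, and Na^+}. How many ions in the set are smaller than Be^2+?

Tabulating Z and e⁻: Be^2+: 2 e⁻, Z=4, Mg^2+: 10 e⁻, Z=12, Na^+: 10 e⁻, Z=11, F^-: 10 e⁻, Z=9, O^2-: 10 e⁻, Z=8, N^3-: 10 e⁻, Z=7. Be^2+ < Mg^2+ (same group, period 2 vs 3); Mg^2+ < Na^+ (isoelectronic, higher Z=12 is smaller); Na^+ < F^- (isoelectronic, higher Z=11 is smaller); F^- < O^2- (isoelectronic, higher Z=9 is smaller); O^2- < N^3- (isoelectronic, higher Z=8 is smaller).
Relative to Be^2+, the ions that are smaller are none. That's 0.

0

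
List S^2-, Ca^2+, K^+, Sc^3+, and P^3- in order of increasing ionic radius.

All of these have 18 electrons (isoelectronic). With the same electron cloud, the ion with the most protons pulls it in tightest. Nuclear charges: Sc^3+ (Z=21), Ca^2+ (Z=20), K^+ (Z=19), S^2- (Z=16), P^3- (Z=15). Highest Z is smallest.

Sc^3+ < Ca^2+ < K^+ < S^2- < P^3-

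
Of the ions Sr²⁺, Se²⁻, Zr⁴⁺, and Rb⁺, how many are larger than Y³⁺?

3

These species are isoelectronic with 36 electrons. The only difference is the number of protons: Zr⁴⁺ (Z=40), Y³⁺ (Z=39), Sr²⁺ (Z=38), Rb⁺ (Z=37), Se²⁻ (Z=34). The strongest nuclear pull (Zr⁴⁺) gives the smallest ion.
Placing each against Y³⁺: smaller — Zr⁴⁺; larger — Sr²⁺, Rb⁺, Se²⁻. So 3 are larger.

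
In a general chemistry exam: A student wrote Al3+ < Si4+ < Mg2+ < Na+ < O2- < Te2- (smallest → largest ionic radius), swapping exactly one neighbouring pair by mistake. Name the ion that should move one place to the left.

Scanning neighbour by neighbour, only Al3+/Si4+ violates a trend: Si4+ and Al3+ share 10 electrons; the higher nuclear charge on Si (Z=14) contracts it more, so Si4+ < Al3+. That makes Si4+ the one sitting a position late relative to where it belongs.

Si4+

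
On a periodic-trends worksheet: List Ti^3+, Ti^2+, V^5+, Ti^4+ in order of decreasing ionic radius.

Ti^2+ > Ti^3+ > Ti^4+ > V^5+

First list Z and electron count for each: V^5+ (Z=23, 18 e⁻), Ti^4+ (Z=22, 18 e⁻), Ti^3+ (Z=22, 19 e⁻), Ti^2+ (Z=22, 20 e⁻). V^5+ < Ti^4+ (isoelectronic, higher Z=23 is smaller); Ti^4+ < Ti^3+ (same element, +4 vs +3); Ti^3+ < Ti^2+ (higher charge on the same element).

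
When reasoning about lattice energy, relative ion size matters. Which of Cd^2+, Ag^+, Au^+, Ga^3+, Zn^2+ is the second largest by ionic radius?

First list Z and electron count for each: Ga^3+: 28 e⁻, Z=31, Zn^2+: 28 e⁻, Z=30, Cd^2+: 46 e⁻, Z=48, Ag^+: 46 e⁻, Z=47, Au^+: 78 e⁻, Z=79. Ga^3+ < Zn^2+ (isoelectronic, higher Z=31 is smaller); Zn^2+ < Cd^2+ (same group, period 4 vs 5); Cd^2+ < Ag^+ (isoelectronic, higher Z=48 is smaller); Ag^+ < Au^+ (same group, period 5 vs 6).
Ordering: Ga^3+ < Zn^2+ < Cd^2+ < Ag^+ < Au^+. The second largest is Ag^+.

Ag^+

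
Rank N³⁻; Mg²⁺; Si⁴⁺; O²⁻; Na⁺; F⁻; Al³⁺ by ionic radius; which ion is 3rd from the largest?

F⁻

Each ion has 10 electrons. The ranking follows nuclear charge in reverse — greater Z gives a smaller radius. Si⁴⁺ (Z=14), Al³⁺ (Z=13), Mg²⁺ (Z=12), Na⁺ (Z=11), F⁻ (Z=9), O²⁻ (Z=8), N³⁻ (Z=7).
Ordering: Si⁴⁺ < Al³⁺ < Mg²⁺ < Na⁺ < F⁻ < O²⁻ < N³⁻. The 3rd largest is F⁻.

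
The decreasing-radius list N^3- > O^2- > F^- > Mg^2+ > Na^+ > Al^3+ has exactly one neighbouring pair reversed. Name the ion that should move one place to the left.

Na^+

Compare adjacent ions: they are isoelectronic (10 e⁻) and Mg has more protons than Na (12 vs 11), making Mg^2+ smaller — yet in this decreasing list Mg^2+ sits before Na^+. Nothing else is reversed, so Na^+ should move one place to the left.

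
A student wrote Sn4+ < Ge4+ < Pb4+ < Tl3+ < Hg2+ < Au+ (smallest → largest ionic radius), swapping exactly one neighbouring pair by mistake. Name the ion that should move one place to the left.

Scanning neighbour by neighbour, only Sn4+/Ge4+ violates a trend: same group and charge — period 4 sits above period 5, so Ge4+ is smaller. That makes Ge4+ the one sitting a position late relative to where it belongs.

Ge4+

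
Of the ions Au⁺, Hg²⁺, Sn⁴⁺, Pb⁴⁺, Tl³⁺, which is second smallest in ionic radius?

Sn⁴⁺ has 46 e⁻ (Z=50), Pb⁴⁺ has 78 e⁻ (Z=82), Tl³⁺ has 78 e⁻ (Z=81), Hg²⁺ has 78 e⁻ (Z=80), Au⁺ has 78 e⁻ (Z=79). Sn⁴⁺ < Pb⁴⁺ (same group, period 5 vs 6); Pb⁴⁺ < Tl³⁺ (both 78 e⁻, Z=82>81); Tl³⁺ < Hg²⁺ (both 78 e⁻, Z=81>80); Hg²⁺ < Au⁺ (both 78 e⁻, Z=80>79).
That gives Sn⁴⁺ < Pb⁴⁺ < Tl³⁺ < Hg²⁺ < Au⁺. From the smallest end, number 2 is Pb⁴⁺.

Pb⁴⁺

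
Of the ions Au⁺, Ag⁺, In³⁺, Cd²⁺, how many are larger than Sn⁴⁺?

Tabulating Z and e⁻: Sn⁴⁺ has 46 e⁻ (Z=50), In³⁺ has 46 e⁻ (Z=49), Cd²⁺ has 46 e⁻ (Z=48), Ag⁺ has 46 e⁻ (Z=47), Au⁺ has 78 e⁻ (Z=79). Sn⁴⁺ < In³⁺ (both 46 e⁻, Z=50>49); In³⁺ < Cd²⁺ (isoelectronic, higher Z=49 is smaller); Cd²⁺ < Ag⁺ (both 46 e⁻, Z=48>47); Ag⁺ < Au⁺ (same group, 1 shell fewer).
Relative to Sn⁴⁺, the ions that are larger are In³⁺, Cd²⁺, Ag⁺, Au⁺. Count: 4.

4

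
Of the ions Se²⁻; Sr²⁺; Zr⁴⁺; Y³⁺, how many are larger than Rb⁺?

All of these have 36 electrons (isoelectronic). With the same electron cloud, the ion with the most protons pulls it in tightest. Nuclear charges: Zr⁴⁺ (Z=40), Y³⁺ (Z=39), Sr²⁺ (Z=38), Rb⁺ (Z=37), Se²⁻ (Z=34). Highest Z is smallest.
Ordering all of them (including Rb⁺) by radius gives Zr⁴⁺ < Y³⁺ < Sr²⁺ < Rb⁺ < Se²⁻. So 1 is larger.

1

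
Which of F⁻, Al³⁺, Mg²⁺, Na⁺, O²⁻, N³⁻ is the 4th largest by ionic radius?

Na⁺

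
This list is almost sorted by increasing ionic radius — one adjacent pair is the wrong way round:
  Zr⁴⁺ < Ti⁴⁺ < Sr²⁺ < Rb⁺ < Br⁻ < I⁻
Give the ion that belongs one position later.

Check each adjacent pair. Zr⁴⁺ and Ti⁴⁺ are reversed: Ti⁴⁺ and Zr⁴⁺ are in one column with the same charge; the lighter period-4 ion has one fewer shell and is smaller. No other neighbouring pair contradicts the periodic trends, so Zr⁴⁺ is the ion listed too early.

Zr⁴⁺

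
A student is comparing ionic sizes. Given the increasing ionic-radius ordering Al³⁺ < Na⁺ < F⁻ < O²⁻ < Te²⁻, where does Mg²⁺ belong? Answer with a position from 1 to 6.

Electron counts and nuclear charges: Al³⁺ has 10 e⁻ (Z=13), Mg²⁺ has 10 e⁻ (Z=12), Na⁺ has 10 e⁻ (Z=11), F⁻ has 10 e⁻ (Z=9), O²⁻ has 10 e⁻ (Z=8), Te²⁻ has 54 e⁻ (Z=52). Al³⁺ < Mg²⁺ (both 10 e⁻, Z=13>12); Mg²⁺ < Na⁺ (both 10 e⁻, Z=12>11); Na⁺ < F⁻ (isoelectronic, higher Z=11 is smaller); F⁻ < O²⁻ (both 10 e⁻, Z=9>8); O²⁻ < Te²⁻ (same group, period 2 vs 5).
The complete sequence is Al³⁺ < Mg²⁺ < Na⁺ < F⁻ < O²⁻ < Te²⁻. Mg²⁺ sits at position 2.

2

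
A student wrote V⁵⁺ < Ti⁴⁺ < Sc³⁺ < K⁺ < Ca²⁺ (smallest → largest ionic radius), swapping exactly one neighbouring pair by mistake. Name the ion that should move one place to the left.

Scanning neighbour by neighbour, only K⁺/Ca²⁺ violates a trend: both have 18 electrons but Z(Ca)=20 > Z(K)=19, so Ca²⁺ should be the smaller of the two. That makes Ca²⁺ the one sitting a position late relative to where it belongs.

Ca²⁺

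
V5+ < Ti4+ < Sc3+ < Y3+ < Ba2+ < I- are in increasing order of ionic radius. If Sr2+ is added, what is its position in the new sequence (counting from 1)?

5

Work out protons and electrons: V5+ (Z=23, 18 e⁻), Ti4+ (Z=22, 18 e⁻), Sc3+ (Z=21, 18 e⁻), Y3+ (Z=39, 36 e⁻), Sr2+ (Z=38, 36 e⁻), Ba2+ (Z=56, 54 e⁻), I- (Z=53, 54 e⁻). V5+ < Ti4+ (isoelectronic, higher Z=23 is smaller); Ti4+ < Sc3+ (isoelectronic, higher Z=22 is smaller); Sc3+ < Y3+ (same group, 1 shell fewer); Y3+ < Sr2+ (both 36 e⁻, Z=39>38); Sr2+ < Ba2+ (same group, 1 shell fewer); Ba2+ < I- (isoelectronic, higher Z=56 is smaller).
The complete sequence is V5+ < Ti4+ < Sc3+ < Y3+ < Sr2+ < Ba2+ < I-. Sr2+ sits at position 5.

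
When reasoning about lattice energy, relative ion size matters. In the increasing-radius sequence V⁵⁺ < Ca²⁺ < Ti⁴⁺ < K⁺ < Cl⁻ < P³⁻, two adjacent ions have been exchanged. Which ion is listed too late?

Ti⁴⁺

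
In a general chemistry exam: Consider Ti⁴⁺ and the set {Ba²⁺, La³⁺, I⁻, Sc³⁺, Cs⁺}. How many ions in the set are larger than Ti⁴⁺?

5

Ti⁴⁺: 18 e⁻, Z=22, Sc³⁺: 18 e⁻, Z=21, La³⁺: 54 e⁻, Z=57, Ba²⁺: 54 e⁻, Z=56, Cs⁺: 54 e⁻, Z=55, I⁻: 54 e⁻, Z=53. Ti⁴⁺ < Sc³⁺ (isoelectronic, higher Z=22 is smaller); Sc³⁺ < La³⁺ (same group, 2 shells fewer); La³⁺ < Ba²⁺ (both 54 e⁻, Z=57>56); Ba²⁺ < Cs⁺ (isoelectronic, higher Z=56 is smaller); Cs⁺ < I⁻ (isoelectronic, higher Z=55 is smaller).
Ordering all of them (including Ti⁴⁺) by radius gives Ti⁴⁺ < Sc³⁺ < La³⁺ < Ba²⁺ < Cs⁺ < I⁻. So 5 are larger.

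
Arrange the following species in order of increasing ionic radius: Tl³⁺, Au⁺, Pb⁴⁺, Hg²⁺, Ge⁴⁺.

Work out protons and electrons: Ge⁴⁺: 28 e⁻, Z=32, Pb⁴⁺: 78 e⁻, Z=82, Tl³⁺: 78 e⁻, Z=81, Hg²⁺: 78 e⁻, Z=80, Au⁺: 78 e⁻, Z=79. Ge⁴⁺ < Pb⁴⁺ (same group, period 4 vs 6); Pb⁴⁺ < Tl³⁺ (both 78 e⁻, Z=82>81); Tl³⁺ < Hg²⁺ (both 78 e⁻, Z=81>80); Hg²⁺ < Au⁺ (isoelectronic, higher Z=80 is smaller).

Ge⁴⁺ < Pb⁴⁺ < Tl³⁺ < Hg²⁺ < Au⁺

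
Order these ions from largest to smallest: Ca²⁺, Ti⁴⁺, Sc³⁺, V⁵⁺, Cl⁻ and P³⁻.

These species are isoelectronic with 18 electrons. The only difference is the number of protons: V⁵⁺ (Z=23), Ti⁴⁺ (Z=22), Sc³⁺ (Z=21), Ca²⁺ (Z=20), Cl⁻ (Z=17), P³⁻ (Z=15). The strongest nuclear pull (V⁵⁺) gives the smallest ion.

P³⁻ > Cl⁻ > Ca²⁺ > Sc³⁺ > Ti⁴⁺ > V⁵⁺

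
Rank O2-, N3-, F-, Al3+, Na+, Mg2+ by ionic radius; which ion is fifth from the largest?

Mg2+

All of these have 10 electrons (isoelectronic). With the same electron cloud, the ion with the most protons pulls it in tightest. Nuclear charges: Al3+ (Z=13), Mg2+ (Z=12), Na+ (Z=11), F- (Z=9), O2- (Z=8), N3- (Z=7). Highest Z is smallest.
Ordering: Al3+ < Mg2+ < Na+ < F- < O2- < N3-. The fifth largest is Mg2+.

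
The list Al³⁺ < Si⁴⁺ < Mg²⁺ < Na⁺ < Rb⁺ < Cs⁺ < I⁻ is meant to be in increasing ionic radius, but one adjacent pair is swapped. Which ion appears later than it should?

Si⁴⁺

Check each adjacent pair. Al³⁺ and Si⁴⁺ are reversed: Si⁴⁺ and Al³⁺ share 10 electrons; the higher nuclear charge on Si (Z=14) contracts it more, so Si⁴⁺ < Al³⁺. No other neighbouring pair contradicts the periodic trends, so Si⁴⁺ is the ion listed too late.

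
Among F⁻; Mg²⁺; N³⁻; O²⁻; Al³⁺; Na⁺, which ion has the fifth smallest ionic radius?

O²⁻

These species are isoelectronic with 10 electrons. The only difference is the number of protons: Al³⁺ (Z=13), Mg²⁺ (Z=12), Na⁺ (Z=11), F⁻ (Z=9), O²⁻ (Z=8), N³⁻ (Z=7). The strongest nuclear pull (Al³⁺) gives the smallest ion.
Ordering: Al³⁺ < Mg²⁺ < Na⁺ < F⁻ < O²⁻ < N³⁻. The fifth smallest is O²⁻.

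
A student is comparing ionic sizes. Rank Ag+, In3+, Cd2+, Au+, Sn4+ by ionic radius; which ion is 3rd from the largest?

Cd2+

First list Z and electron count for each: Sn4+ (Z=50, 46 e⁻), In3+ (Z=49, 46 e⁻), Cd2+ (Z=48, 46 e⁻), Ag+ (Z=47, 46 e⁻), Au+ (Z=79, 78 e⁻). Sn4+ < In3+ (both 46 e⁻, Z=50>49); In3+ < Cd2+ (both 46 e⁻, Z=49>48); Cd2+ < Ag+ (both 46 e⁻, Z=48>47); Ag+ < Au+ (same group, period 5 vs 6).
Ordering: Sn4+ < In3+ < Cd2+ < Ag+ < Au+. The 3rd largest is Cd2+.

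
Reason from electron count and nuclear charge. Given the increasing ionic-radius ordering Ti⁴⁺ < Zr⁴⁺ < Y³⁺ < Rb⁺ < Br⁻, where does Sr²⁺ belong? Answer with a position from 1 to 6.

4

First list Z and electron count for each: Ti⁴⁺ (Z=22, 18 e⁻), Zr⁴⁺ (Z=40, 36 e⁻), Y³⁺ (Z=39, 36 e⁻), Sr²⁺ (Z=38, 36 e⁻), Rb⁺ (Z=37, 36 e⁻), Br⁻ (Z=35, 36 e⁻). Ti⁴⁺ < Zr⁴⁺ (same group, period 4 vs 5); Zr⁴⁺ < Y³⁺ (isoelectronic, higher Z=40 is smaller); Y³⁺ < Sr²⁺ (both 36 e⁻, Z=39>38); Sr²⁺ < Rb⁺ (isoelectronic, higher Z=38 is smaller); Rb⁺ < Br⁻ (isoelectronic, higher Z=37 is smaller).
Merged order: Ti⁴⁺ < Zr⁴⁺ < Y³⁺ < Sr²⁺ < Rb⁺ < Br⁻ — Sr²⁺ is number 4.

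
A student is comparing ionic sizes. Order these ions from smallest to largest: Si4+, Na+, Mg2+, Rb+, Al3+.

Si4+ < Al3+ < Mg2+ < Na+ < Rb+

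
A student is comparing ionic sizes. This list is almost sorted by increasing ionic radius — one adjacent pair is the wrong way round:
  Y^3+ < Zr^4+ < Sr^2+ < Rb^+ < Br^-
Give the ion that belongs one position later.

The pair Y^3+, Zr^4+ is the wrong way round — both have 36 electrons but Z(Zr)=40 > Z(Y)=39, so Zr^4+ should be the smaller of the two. All other adjacent pairs agree with periodic trends, so Y^3+ is the misplaced ion.

Y^3+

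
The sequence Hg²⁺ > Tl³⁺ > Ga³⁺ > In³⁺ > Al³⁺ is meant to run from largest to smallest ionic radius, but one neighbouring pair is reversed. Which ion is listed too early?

Ga³⁺

Check each adjacent pair. Ga³⁺ and In³⁺ are reversed: Ga³⁺ and In³⁺ are in one column with the same charge; the lighter period-4 ion has one fewer shell and is smaller. No other neighbouring pair contradicts the periodic trends, so Ga³⁺ is the ion listed too early.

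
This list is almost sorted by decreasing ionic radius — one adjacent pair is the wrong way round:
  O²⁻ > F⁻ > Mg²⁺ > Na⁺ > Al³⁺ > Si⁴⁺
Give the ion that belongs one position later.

Check each adjacent pair. Mg²⁺ and Na⁺ are reversed: they are isoelectronic (10 e⁻) and Mg has more protons than Na (12 vs 11), making Mg²⁺ smaller. No other neighbouring pair contradicts the periodic trends, so Mg²⁺ is the ion listed too early.

Mg²⁺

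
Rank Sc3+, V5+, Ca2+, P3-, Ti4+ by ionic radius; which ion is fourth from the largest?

Ti4+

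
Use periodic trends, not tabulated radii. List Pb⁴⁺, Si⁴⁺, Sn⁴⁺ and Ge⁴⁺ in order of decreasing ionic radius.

Pb⁴⁺ > Sn⁴⁺ > Ge⁴⁺ > Si⁴⁺

Same group, same charge. Going down the group adds an extra shell of electrons, so the ion gets larger: Si⁴⁺ is highest in the group and smallest.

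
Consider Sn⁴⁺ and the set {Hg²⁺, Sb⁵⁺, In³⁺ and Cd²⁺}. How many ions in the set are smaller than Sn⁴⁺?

Electron counts and nuclear charges: Sb⁵⁺ (Z=51, 46 e⁻), Sn⁴⁺ (Z=50, 46 e⁻), In³⁺ (Z=49, 46 e⁻), Cd²⁺ (Z=48, 46 e⁻), Hg²⁺ (Z=80, 78 e⁻). Sb⁵⁺ < Sn⁴⁺ (both 46 e⁻, Z=51>50); Sn⁴⁺ < In³⁺ (isoelectronic, higher Z=50 is smaller); In³⁺ < Cd²⁺ (both 46 e⁻, Z=49>48); Cd²⁺ < Hg²⁺ (same group, 1 shell fewer).
Overall: Sb⁵⁺ < Sn⁴⁺ < In³⁺ < Cd²⁺ < Hg²⁺. Sn⁴⁺ has 1 below it and 3 above. That's 1.

1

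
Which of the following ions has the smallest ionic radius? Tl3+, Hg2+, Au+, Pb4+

Each ion has 78 electrons. The ranking follows nuclear charge in reverse — greater Z gives a smaller radius. Pb4+ (Z=82), Tl3+ (Z=81), Hg2+ (Z=80), Au+ (Z=79).

Pb4+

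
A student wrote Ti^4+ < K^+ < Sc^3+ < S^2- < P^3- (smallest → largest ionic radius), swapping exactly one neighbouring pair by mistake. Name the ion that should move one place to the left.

Sc^3+

Check each adjacent pair. K^+ and Sc^3+ are reversed: they are isoelectronic (18 e⁻) and Sc has more protons than K (21 vs 19), making Sc^3+ smaller. No other neighbouring pair contradicts the periodic trends, so Sc^3+ is the ion listed too late.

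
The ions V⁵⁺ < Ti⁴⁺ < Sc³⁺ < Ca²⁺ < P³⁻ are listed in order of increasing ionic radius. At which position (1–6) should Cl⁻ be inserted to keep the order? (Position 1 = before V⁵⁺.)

All of these have 18 electrons (isoelectronic). With the same electron cloud, the ion with the most protons pulls it in tightest. Nuclear charges: V⁵⁺ (Z=23), Ti⁴⁺ (Z=22), Sc³⁺ (Z=21), Ca²⁺ (Z=20), Cl⁻ (Z=17), P³⁻ (Z=15). Highest Z is smallest.
The complete sequence is V⁵⁺ < Ti⁴⁺ < Sc³⁺ < Ca²⁺ < Cl⁻ < P³⁻. Cl⁻ sits at position 5.

5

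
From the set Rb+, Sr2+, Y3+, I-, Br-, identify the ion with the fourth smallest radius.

Br-

First list Z and electron count for each: Y3+ has 36 e⁻ (Z=39), Sr2+ has 36 e⁻ (Z=38), Rb+ has 36 e⁻ (Z=37), Br- has 36 e⁻ (Z=35), I- has 54 e⁻ (Z=53). Y3+ < Sr2+ (both 36 e⁻, Z=39>38); Sr2+ < Rb+ (both 36 e⁻, Z=38>37); Rb+ < Br- (both 36 e⁻, Z=37>35); Br- < I- (same group, 1 shell fewer).
That gives Y3+ < Sr2+ < Rb+ < Br- < I-. From the smallest end, number 4 is Br-.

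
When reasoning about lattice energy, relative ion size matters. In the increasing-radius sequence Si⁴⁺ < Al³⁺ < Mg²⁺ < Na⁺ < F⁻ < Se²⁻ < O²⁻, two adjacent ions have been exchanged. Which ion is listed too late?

O²⁻

Scanning neighbour by neighbour, only Se²⁻/O²⁻ violates a trend: same group and charge — period 2 sits above period 4, so O²⁻ is smaller. That makes O²⁻ the one sitting a position late relative to where it belongs.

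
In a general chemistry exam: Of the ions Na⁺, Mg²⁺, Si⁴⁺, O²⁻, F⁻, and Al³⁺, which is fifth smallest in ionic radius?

F⁻

Each ion has 10 electrons. The ranking follows nuclear charge in reverse — greater Z gives a smaller radius. Si⁴⁺ (Z=14), Al³⁺ (Z=13), Mg²⁺ (Z=12), Na⁺ (Z=11), F⁻ (Z=9), O²⁻ (Z=8).
So the order is Si⁴⁺ < Al³⁺ < Mg²⁺ < Na⁺ < F⁻ < O²⁻; the 5th-smallest ion is F⁻.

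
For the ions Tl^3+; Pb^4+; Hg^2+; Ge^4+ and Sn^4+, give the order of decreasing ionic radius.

Electron counts and nuclear charges: Ge^4+ has 28 e⁻ (Z=32), Sn^4+ has 46 e⁻ (Z=50), Pb^4+ has 78 e⁻ (Z=82), Tl^3+ has 78 e⁻ (Z=81), Hg^2+ has 78 e⁻ (Z=80). Ge^4+ < Sn^4+ (same group, 1 shell fewer); Sn^4+ < Pb^4+ (same group, period 5 vs 6); Pb^4+ < Tl^3+ (both 78 e⁻, Z=82>81); Tl^3+ < Hg^2+ (isoelectronic, higher Z=81 is smaller).

Hg^2+ > Tl^3+ > Pb^4+ > Sn^4+ > Ge^4+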